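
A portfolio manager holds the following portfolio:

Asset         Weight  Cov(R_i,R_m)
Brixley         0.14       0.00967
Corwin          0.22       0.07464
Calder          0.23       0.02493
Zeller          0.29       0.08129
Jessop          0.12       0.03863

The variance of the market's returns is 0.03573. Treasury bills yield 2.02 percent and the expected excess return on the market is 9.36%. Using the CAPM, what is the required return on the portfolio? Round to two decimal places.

β_Brixley = 0.00967 / 0.03573 = 0.2706
β_Corwin = 0.07464 / 0.03573 = 2.0890
β_Calder = 0.02493 / 0.03573 = 0.6977
β_Zeller = 0.08129 / 0.03573 = 2.2751
β_Jessop = 0.03863 / 0.03573 = 1.0812
β_P = Σ w_i β_i = 0.14×0.2706 + 0.22×2.0890 + 0.23×0.6977 + 0.29×2.2751 + 0.12×1.0812 = 1.4475
E(R_P) = R_f + β_P × MRP = 2.02% + 1.4475 × 9.36% = 15.57%

15.57%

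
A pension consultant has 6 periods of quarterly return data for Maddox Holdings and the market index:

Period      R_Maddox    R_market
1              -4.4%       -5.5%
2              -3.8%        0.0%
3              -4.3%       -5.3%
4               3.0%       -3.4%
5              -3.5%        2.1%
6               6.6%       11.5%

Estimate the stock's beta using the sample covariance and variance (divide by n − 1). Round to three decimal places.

0.507

Mean R_i = (-4.4 − 3.8 − 4.3 + 3.0 − 3.5 + 6.6) / 6 = -1.0667%
Mean R_m = (-5.5 + 0.0 − 5.3 − 3.4 + 2.1 + 11.5) / 6 = -0.1000%
Σ(R_i − R̄_i)(R_m − R̄_m) = 104.7000  ⇒  Cov = 104.7000 / 5 = 20.9400
Σ(R_m − R̄_m)² = 206.5000  ⇒  Var(R_m) = 206.5000 / 5 = 41.3000
β = Cov / Var(R_m) = 20.9400 / 41.3000 = 0.5070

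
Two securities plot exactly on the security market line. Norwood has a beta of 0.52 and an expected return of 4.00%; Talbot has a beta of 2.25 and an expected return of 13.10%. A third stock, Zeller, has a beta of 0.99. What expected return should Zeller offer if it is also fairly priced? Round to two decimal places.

MRP (SML slope) = (13.10% − 4.00%) / (2.25 − 0.52) = 9.10% / 1.73 = 5.2601%
R_f (intercept) = 4.00% − 0.52 × 5.2601% = 1.2647%
E(R_Zeller) = R_f + β × MRP = 1.2647% + 0.99 × 5.2601% = 6.47%

6.47%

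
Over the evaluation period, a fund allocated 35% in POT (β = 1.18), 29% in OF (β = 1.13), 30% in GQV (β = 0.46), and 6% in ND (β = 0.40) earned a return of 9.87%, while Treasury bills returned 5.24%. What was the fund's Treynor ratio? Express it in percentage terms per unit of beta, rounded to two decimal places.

5.13%

β_P = 0.35×1.18 + 0.29×1.13 + 0.30×0.46 + 0.06×0.40 = 0.9027
Treynor = (R_P − R_f) / β_P = (9.87% − 5.24%) / 0.9027 = 4.63% / 0.9027 = 5.13%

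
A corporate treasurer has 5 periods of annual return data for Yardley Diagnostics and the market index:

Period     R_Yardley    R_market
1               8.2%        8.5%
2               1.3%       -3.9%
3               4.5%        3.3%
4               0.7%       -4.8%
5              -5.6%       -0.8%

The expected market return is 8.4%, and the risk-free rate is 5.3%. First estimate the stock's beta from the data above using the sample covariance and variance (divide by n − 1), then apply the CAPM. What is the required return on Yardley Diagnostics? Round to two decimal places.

7.26%

Mean R_i = (8.2 + 1.3 + 4.5 + 0.7 − 5.6) / 5 = 1.8200%
Mean R_m = (8.5 − 3.9 + 3.3 − 4.8 − 0.8) / 5 = 0.4600%
Σ(R_i − R̄_i)(R_m − R̄_m) = 76.4140  ⇒  Cov = 76.4140 / 4 = 19.1035
Σ(R_m − R̄_m)² = 120.9720  ⇒  Var(R_m) = 120.9720 / 4 = 30.2430
β = Cov / Var(R_m) = 19.1035 / 30.2430 = 0.6317
MRP = 8.4% − 5.3% = 3.10%
E(R) = R_f + β × MRP = 5.3% + 0.6317 × 3.1% = 7.26%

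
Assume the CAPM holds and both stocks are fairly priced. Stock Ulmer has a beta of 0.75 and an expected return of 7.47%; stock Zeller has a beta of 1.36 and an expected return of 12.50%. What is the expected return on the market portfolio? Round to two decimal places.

9.53%

Both satisfy E(R) = R_f + β·MRP, so the slope of the SML is
MRP = (12.50% − 7.47%) / (1.36 − 0.75) = 5.03% / 0.61 = 8.2459%
R_f = E(R_Ulmer) − β_Ulmer·MRP = 7.47% − 0.75 × 8.2459% = 1.2856%
E(R_m) = R_f + MRP = 1.2856% + 8.2459% = 9.53%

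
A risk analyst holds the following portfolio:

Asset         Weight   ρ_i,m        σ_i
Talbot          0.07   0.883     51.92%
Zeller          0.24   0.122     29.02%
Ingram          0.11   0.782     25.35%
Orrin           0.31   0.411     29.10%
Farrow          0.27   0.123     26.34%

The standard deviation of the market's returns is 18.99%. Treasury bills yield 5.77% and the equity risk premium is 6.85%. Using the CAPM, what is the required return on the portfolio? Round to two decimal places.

β_Talbot = 0.883 × 51.92% / 18.99% = 2.4142
β_Zeller = 0.122 × 29.02% / 18.99% = 0.1864
β_Ingram = 0.782 × 25.35% / 18.99% = 1.0439
β_Orrin = 0.411 × 29.10% / 18.99% = 0.6298
β_Farrow = 0.123 × 26.34% / 18.99% = 0.1706
β_P = Σ w_i β_i = 0.07×2.4142 + 0.24×0.1864 + 0.11×1.0439 + 0.31×0.6298 + 0.27×0.1706 = 0.5699
E(R_P) = R_f + β_P × MRP = 5.77% + 0.5699 × 6.85% = 9.67%

9.67%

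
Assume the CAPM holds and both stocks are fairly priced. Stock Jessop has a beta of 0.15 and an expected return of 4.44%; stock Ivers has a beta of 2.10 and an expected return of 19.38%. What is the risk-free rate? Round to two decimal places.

3.29%

Both satisfy E(R) = R_f + β·MRP, so the slope of the SML is
MRP = (19.38% − 4.44%) / (2.10 − 0.15) = 14.94% / 1.95 = 7.6615%
R_f = E(R_Jessop) − β_Jessop·MRP = 4.44% − 0.15 × 7.6615% = 3.2908%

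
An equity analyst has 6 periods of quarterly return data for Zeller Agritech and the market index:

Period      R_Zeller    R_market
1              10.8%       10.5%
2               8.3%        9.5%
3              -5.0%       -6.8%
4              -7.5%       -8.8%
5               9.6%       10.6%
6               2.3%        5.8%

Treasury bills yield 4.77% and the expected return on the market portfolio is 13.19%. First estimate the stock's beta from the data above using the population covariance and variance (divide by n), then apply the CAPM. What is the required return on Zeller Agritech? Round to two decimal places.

Mean R_i = (10.8 + 8.3 − 5.0 − 7.5 + 9.6 + 2.3) / 6 = 3.0833%
Mean R_m = (10.5 + 9.5 − 6.8 − 8.8 + 10.6 + 5.8) / 6 = 3.4667%
Σ(R_i − R̄_i)(R_m − R̄_m) = 343.2167  ⇒  Cov = 343.2167 / 6 = 57.2028
Σ(R_m − R̄_m)² = 398.0733  ⇒  Var(R_m) = 398.0733 / 6 = 66.3456
β = Cov / Var(R_m) = 57.2028 / 66.3456 = 0.8622
MRP = 13.19% − 4.77% = 8.42%
E(R) = R_f + β × MRP = 4.77% + 0.8622 × 8.42% = 12.03%

12.03%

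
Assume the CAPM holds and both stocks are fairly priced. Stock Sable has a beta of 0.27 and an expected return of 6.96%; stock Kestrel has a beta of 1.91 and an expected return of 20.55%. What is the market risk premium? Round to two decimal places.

8.29%

Both satisfy E(R) = R_f + β·MRP, so the slope of the SML is
MRP = (20.55% − 6.96%) / (1.91 − 0.27) = 13.59% / 1.64 = 8.2866%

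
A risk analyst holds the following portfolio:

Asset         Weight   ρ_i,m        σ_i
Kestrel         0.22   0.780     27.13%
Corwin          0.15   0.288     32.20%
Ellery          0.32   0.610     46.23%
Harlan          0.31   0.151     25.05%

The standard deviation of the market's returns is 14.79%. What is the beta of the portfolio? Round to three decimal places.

β_Kestrel = 0.780 × 27.13% / 14.79% = 1.4308
β_Corwin = 0.288 × 32.20% / 14.79% = 0.6270
β_Ellery = 0.610 × 46.23% / 14.79% = 1.9067
β_Harlan = 0.151 × 25.05% / 14.79% = 0.2558
β_P = Σ w_i β_i = 0.22×1.4308 + 0.15×0.6270 + 0.32×1.9067 + 0.31×0.2558 = 1.0983

1.098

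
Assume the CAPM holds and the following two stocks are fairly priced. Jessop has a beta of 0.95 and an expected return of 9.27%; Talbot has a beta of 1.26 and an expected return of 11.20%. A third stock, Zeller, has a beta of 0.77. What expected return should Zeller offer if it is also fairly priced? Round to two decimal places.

8.15%

MRP (SML slope) = (11.20% − 9.27%) / (1.26 − 0.95) = 1.93% / 0.31 = 6.2258%
R_f (intercept) = 9.27% − 0.95 × 6.2258% = 3.3555%
E(R_Zeller) = R_f + β × MRP = 3.3555% + 0.77 × 6.2258% = 8.15%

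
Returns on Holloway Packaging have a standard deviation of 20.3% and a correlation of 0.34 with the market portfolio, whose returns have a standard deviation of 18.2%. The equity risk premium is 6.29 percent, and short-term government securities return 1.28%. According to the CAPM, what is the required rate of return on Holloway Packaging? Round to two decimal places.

3.67%

β = ρ × σ_i / σ_m = 0.34 × 20.3% / 18.2% = 0.3792
E(R) = 1.28% + 0.3792 × 6.29% = 3.67%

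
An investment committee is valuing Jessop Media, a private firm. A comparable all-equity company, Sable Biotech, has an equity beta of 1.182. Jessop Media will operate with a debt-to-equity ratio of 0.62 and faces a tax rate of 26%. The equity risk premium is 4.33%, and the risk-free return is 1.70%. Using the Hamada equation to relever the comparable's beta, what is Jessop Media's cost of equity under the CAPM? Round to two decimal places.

9.17%

β_L = β_U × [1 + (1 − t)(D/E)] = 1.182 × [1 + (1 − 0.26) × 0.62]
    = 1.182 × [1 + 0.74 × 0.62] = 1.182 × 1.4588 = 1.7243
E(R) = R_f + β_L × MRP = 1.70% + 1.7243 × 4.33% = 9.17%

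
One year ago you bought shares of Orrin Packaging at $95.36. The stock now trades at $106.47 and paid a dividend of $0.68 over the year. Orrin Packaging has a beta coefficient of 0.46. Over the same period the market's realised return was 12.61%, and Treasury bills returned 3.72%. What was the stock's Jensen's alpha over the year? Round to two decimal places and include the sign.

+4.55%

Realised HPR = (P1 + D1 − P0) / P0 = (106.47 + 0.68 − 95.36) / 95.36 = 11.79 / 95.36 = 12.3637%
MRP = 12.61% − 3.72% = 8.89%
CAPM required = R_f + β·MRP = 3.72% + 0.46 × 8.89% = 7.8094%
α = realised − required = 12.3637% − 7.8094% = +4.55%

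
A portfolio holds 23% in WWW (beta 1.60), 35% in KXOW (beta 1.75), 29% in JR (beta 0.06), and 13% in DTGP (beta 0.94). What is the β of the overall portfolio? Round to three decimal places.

1.120

β_P = Σ w_i β_i = 0.23×1.60 + 0.35×1.75 + 0.29×0.06 + 0.13×0.94 = 1.1201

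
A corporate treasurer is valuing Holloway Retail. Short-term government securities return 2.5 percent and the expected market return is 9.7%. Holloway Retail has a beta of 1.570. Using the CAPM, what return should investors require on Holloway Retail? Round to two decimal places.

13.80%

Market risk premium = E(R_m) − R_f = 9.7% − 2.5% = 7.20%
E(R) = R_f + β × MRP = 2.5% + 1.570 × 7.2% = 13.80%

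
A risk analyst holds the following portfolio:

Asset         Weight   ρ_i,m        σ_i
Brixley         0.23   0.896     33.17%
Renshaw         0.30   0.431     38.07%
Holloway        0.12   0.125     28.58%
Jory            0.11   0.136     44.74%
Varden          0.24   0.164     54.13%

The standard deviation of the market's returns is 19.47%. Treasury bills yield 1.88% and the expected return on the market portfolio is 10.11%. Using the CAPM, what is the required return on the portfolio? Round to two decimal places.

8.21%

β_Brixley = 0.896 × 33.17% / 19.47% = 1.5265
β_Renshaw = 0.431 × 38.07% / 19.47% = 0.8427
β_Holloway = 0.125 × 28.58% / 19.47% = 0.1835
β_Jory = 0.136 × 44.74% / 19.47% = 0.3125
β_Varden = 0.164 × 54.13% / 19.47% = 0.4559
β_P = Σ w_i β_i = 0.23×1.5265 + 0.30×0.8427 + 0.12×0.1835 + 0.11×0.3125 + 0.24×0.4559 = 0.7697
MRP = 10.11% − 1.88% = 8.23%
E(R_P) = R_f + β_P × MRP = 1.88% + 0.7697 × 8.23% = 8.21%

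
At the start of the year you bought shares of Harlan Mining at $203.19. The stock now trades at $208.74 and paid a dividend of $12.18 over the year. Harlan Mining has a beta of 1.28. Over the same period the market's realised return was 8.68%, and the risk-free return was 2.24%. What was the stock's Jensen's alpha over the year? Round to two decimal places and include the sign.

Realised HPR = (P1 + D1 − P0) / P0 = (208.74 + 12.18 − 203.19) / 203.19 = 17.73 / 203.19 = 8.7258%
MRP = 8.68% − 2.24% = 6.44%
CAPM required = R_f + β·MRP = 2.24% + 1.28 × 6.44% = 10.4832%
α = realised − required = 8.7258% − 10.4832% = -1.76%

-1.76%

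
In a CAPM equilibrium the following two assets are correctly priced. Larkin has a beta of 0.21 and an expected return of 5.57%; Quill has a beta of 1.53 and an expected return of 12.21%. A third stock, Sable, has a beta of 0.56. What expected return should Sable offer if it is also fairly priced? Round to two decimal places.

MRP (SML slope) = (12.21% − 5.57%) / (1.53 − 0.21) = 6.64% / 1.32 = 5.0303%
R_f (intercept) = 5.57% − 0.21 × 5.0303% = 4.5136%
E(R_Sable) = R_f + β × MRP = 4.5136% + 0.56 × 5.0303% = 7.33%

7.33%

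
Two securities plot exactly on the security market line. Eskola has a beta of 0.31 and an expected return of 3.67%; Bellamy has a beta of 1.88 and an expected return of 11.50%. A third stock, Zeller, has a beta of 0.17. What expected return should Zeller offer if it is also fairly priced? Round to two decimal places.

MRP (SML slope) = (11.50% − 3.67%) / (1.88 − 0.31) = 7.83% / 1.57 = 4.9873%
R_f (intercept) = 3.67% − 0.31 × 4.9873% = 2.1239%
E(R_Zeller) = R_f + β × MRP = 2.1239% + 0.17 × 4.9873% = 2.97%

2.97%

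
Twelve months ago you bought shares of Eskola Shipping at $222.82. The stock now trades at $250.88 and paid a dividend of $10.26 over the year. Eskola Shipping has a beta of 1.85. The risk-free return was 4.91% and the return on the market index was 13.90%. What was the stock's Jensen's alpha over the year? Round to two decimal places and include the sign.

-4.34%

Realised HPR = (P1 + D1 − P0) / P0 = (250.88 + 10.26 − 222.82) / 222.82 = 38.32 / 222.82 = 17.1977%
MRP = 13.90% − 4.91% = 8.99%
CAPM required = R_f + β·MRP = 4.91% + 1.85 × 8.99% = 21.5415%
α = realised − required = 17.1977% − 21.5415% = -4.34%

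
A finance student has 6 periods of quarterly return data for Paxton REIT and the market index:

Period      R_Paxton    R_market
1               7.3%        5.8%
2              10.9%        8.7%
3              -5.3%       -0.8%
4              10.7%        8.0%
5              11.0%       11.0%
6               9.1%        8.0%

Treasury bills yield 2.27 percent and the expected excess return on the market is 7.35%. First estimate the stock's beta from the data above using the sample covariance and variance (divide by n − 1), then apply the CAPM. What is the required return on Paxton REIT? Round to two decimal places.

13.30%

Mean R_i = (7.3 + 10.9 − 5.3 + 10.7 + 11.0 + 9.1) / 6 = 7.2833%
Mean R_m = (5.8 + 8.7 − 0.8 + 8.0 + 11.0 + 8.0) / 6 = 6.7833%
Σ(R_i − R̄_i)(R_m − R̄_m) = 124.3783  ⇒  Cov = 124.3783 / 5 = 24.8757
Σ(R_m − R̄_m)² = 82.8883  ⇒  Var(R_m) = 82.8883 / 5 = 16.5777
β = Cov / Var(R_m) = 24.8757 / 16.5777 = 1.5006
E(R) = R_f + β × MRP = 2.27% + 1.5006 × 7.35% = 13.30%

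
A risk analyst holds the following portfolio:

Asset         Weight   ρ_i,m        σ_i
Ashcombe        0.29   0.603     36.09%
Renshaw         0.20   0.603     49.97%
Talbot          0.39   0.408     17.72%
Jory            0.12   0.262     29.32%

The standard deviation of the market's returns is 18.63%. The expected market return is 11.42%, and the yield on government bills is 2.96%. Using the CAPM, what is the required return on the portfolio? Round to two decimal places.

β_Ashcombe = 0.603 × 36.09% / 18.63% = 1.1681
β_Renshaw = 0.603 × 49.97% / 18.63% = 1.6174
β_Talbot = 0.408 × 17.72% / 18.63% = 0.3881
β_Jory = 0.262 × 29.32% / 18.63% = 0.4123
β_P = Σ w_i β_i = 0.29×1.1681 + 0.20×1.6174 + 0.39×0.3881 + 0.12×0.4123 = 0.8631
MRP = 11.42% − 2.96% = 8.46%
E(R_P) = R_f + β_P × MRP = 2.96% + 0.8631 × 8.46% = 10.26%

10.26%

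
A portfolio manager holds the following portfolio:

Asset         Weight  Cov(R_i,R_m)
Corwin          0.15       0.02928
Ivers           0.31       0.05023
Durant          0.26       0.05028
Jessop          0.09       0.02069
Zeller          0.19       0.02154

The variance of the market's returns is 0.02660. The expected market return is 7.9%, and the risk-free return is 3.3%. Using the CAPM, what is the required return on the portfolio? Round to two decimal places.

β_Corwin = 0.02928 / 0.02660 = 1.1008
β_Ivers = 0.05023 / 0.02660 = 1.8883
β_Durant = 0.05028 / 0.02660 = 1.8902
β_Jessop = 0.02069 / 0.02660 = 0.7778
β_Zeller = 0.02154 / 0.02660 = 0.8098
β_P = Σ w_i β_i = 0.15×1.1008 + 0.31×1.8883 + 0.26×1.8902 + 0.09×0.7778 + 0.19×0.8098 = 1.4658
MRP = 7.9% − 3.3% = 4.60%
E(R_P) = R_f + β_P × MRP = 3.3% + 1.4658 × 4.6% = 10.04%

10.04%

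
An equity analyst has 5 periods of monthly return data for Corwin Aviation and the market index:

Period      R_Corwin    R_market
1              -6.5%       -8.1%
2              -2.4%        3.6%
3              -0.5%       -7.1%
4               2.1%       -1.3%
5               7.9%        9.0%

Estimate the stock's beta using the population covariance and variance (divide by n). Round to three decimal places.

0.558

Mean R_i = (-6.5 − 2.4 − 0.5 + 2.1 + 7.9) / 5 = 0.1200%
Mean R_m = (-8.1 + 3.6 − 7.1 − 1.3 + 9.0) / 5 = -0.7800%
Σ(R_i − R̄_i)(R_m − R̄_m) = 116.3980  ⇒  Cov = 116.3980 / 5 = 23.2796
Σ(R_m − R̄_m)² = 208.6280  ⇒  Var(R_m) = 208.6280 / 5 = 41.7256
β = Cov / Var(R_m) = 23.2796 / 41.7256 = 0.5579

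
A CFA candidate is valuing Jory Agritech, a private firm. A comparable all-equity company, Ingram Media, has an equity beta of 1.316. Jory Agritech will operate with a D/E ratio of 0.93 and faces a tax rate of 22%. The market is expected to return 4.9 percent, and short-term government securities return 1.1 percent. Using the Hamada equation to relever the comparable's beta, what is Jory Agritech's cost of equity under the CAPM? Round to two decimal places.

9.73%

β_L = β_U × [1 + (1 − t)(D/E)] = 1.316 × [1 + (1 − 0.22) × 0.93]
    = 1.316 × [1 + 0.78 × 0.93] = 1.316 × 1.7254 = 2.2706
MRP = 4.9% − 1.1% = 3.80%
E(R) = R_f + β_L × MRP = 1.1% + 2.2706 × 3.8% = 9.73%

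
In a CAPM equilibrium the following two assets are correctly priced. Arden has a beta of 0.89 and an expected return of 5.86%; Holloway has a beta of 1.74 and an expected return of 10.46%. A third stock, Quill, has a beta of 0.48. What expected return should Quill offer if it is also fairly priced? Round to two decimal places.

3.64%

MRP (SML slope) = (10.46% − 5.86%) / (1.74 − 0.89) = 4.60% / 0.85 = 5.4118%
R_f (intercept) = 5.86% − 0.89 × 5.4118% = 1.0435%
E(R_Quill) = R_f + β × MRP = 1.0435% + 0.48 × 5.4118% = 3.64%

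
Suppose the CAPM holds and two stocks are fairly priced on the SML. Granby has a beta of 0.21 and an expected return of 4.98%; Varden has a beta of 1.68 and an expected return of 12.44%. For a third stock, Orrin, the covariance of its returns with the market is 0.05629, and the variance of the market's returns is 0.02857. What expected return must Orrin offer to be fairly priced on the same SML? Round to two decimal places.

MRP = (12.44% − 4.98%) / (1.68 − 0.21) = 5.0748%
R_f = 4.98% − 0.21 × 5.0748% = 3.9143%
β_Orrin = Cov / Var(R_m) = 0.05629 / 0.02857 = 1.9702
E(R_Orrin) = R_f + β × MRP = 3.9143% + 1.9702 × 5.0748% = 13.91%

13.91%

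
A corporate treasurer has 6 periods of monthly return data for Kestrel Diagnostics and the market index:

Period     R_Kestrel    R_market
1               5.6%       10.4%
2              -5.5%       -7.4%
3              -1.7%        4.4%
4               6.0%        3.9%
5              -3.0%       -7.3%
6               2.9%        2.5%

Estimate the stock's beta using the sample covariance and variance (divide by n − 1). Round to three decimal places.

Mean R_i = (5.6 − 5.5 − 1.7 + 6.0 − 3.0 + 2.9) / 6 = 0.7167%
Mean R_m = (10.4 − 7.4 + 4.4 + 3.9 − 7.3 + 2.5) / 6 = 1.0833%
Σ(R_i − R̄_i)(R_m − R̄_m) = 139.3517  ⇒  Cov = 139.3517 / 5 = 27.8703
Σ(R_m − R̄_m)² = 249.9883  ⇒  Var(R_m) = 249.9883 / 5 = 49.9977
β = Cov / Var(R_m) = 27.8703 / 49.9977 = 0.5574

0.557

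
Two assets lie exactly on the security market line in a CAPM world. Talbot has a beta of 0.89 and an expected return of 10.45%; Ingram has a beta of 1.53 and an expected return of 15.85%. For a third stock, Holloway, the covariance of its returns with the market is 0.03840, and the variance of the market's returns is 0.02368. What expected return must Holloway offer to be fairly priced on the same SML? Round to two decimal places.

MRP = (15.85% − 10.45%) / (1.53 − 0.89) = 8.4375%
R_f = 10.45% − 0.89 × 8.4375% = 2.9406%
β_Holloway = Cov / Var(R_m) = 0.03840 / 0.02368 = 1.6216
E(R_Holloway) = R_f + β × MRP = 2.9406% + 1.6216 × 8.4375% = 16.62%

16.62%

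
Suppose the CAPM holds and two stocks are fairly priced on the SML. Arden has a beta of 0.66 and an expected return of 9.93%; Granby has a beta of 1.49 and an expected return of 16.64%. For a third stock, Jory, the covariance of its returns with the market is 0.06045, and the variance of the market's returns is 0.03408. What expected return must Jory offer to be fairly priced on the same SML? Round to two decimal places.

18.93%

MRP = (16.64% − 9.93%) / (1.49 − 0.66) = 8.0843%
R_f = 9.93% − 0.66 × 8.0843% = 4.5944%
β_Jory = Cov / Var(R_m) = 0.06045 / 0.03408 = 1.7738
E(R_Jory) = R_f + β × MRP = 4.5944% + 1.7738 × 8.0843% = 18.93%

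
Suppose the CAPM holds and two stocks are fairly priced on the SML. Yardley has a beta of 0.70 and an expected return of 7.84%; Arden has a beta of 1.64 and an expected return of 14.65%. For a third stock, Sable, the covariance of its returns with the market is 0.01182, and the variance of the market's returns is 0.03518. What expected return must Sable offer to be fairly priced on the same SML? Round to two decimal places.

5.20%

MRP = (14.65% − 7.84%) / (1.64 − 0.70) = 7.2447%
R_f = 7.84% − 0.70 × 7.2447% = 2.7687%
β_Sable = Cov / Var(R_m) = 0.01182 / 0.03518 = 0.3360
E(R_Sable) = R_f + β × MRP = 2.7687% + 0.3360 × 7.2447% = 5.20%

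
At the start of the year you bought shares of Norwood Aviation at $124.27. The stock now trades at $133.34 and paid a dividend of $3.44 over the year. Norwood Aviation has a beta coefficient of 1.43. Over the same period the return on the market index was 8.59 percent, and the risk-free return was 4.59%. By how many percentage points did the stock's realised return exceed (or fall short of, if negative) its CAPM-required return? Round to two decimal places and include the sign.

-0.24%

Realised HPR = (P1 + D1 − P0) / P0 = (133.34 + 3.44 − 124.27) / 124.27 = 12.51 / 124.27 = 10.0668%
MRP = 8.59% − 4.59% = 4.00%
CAPM required = R_f + β·MRP = 4.59% + 1.43 × 4.00% = 10.3100%
α = realised − required = 10.0668% − 10.3100% = -0.24%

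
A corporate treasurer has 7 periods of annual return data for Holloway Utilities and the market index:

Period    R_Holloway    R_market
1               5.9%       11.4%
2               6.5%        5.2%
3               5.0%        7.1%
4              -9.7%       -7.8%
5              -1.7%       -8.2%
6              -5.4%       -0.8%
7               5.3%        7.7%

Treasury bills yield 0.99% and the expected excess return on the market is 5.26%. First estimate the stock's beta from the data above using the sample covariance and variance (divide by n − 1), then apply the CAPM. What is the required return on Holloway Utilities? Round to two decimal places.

4.72%

Mean R_i = (5.9 + 6.5 + 5.0 − 9.7 − 1.7 − 5.4 + 5.3) / 7 = 0.8429%
Mean R_m = (11.4 + 5.2 + 7.1 − 7.8 − 8.2 − 0.8 + 7.7) / 7 = 2.0857%
Σ(R_i − R̄_i)(R_m − R̄_m) = 258.9843  ⇒  Cov = 258.9843 / 6 = 43.1641
Σ(R_m − R̄_m)² = 364.9686  ⇒  Var(R_m) = 364.9686 / 6 = 60.8281
β = Cov / Var(R_m) = 43.1641 / 60.8281 = 0.7096
E(R) = R_f + β × MRP = 0.99% + 0.7096 × 5.26% = 4.72%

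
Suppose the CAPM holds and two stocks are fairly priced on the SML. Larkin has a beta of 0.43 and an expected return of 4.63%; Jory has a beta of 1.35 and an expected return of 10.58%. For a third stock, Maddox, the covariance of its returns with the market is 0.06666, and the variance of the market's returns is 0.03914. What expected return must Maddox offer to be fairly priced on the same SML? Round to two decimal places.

12.86%

MRP = (10.58% − 4.63%) / (1.35 − 0.43) = 6.4674%
R_f = 4.63% − 0.43 × 6.4674% = 1.8490%
β_Maddox = Cov / Var(R_m) = 0.06666 / 0.03914 = 1.7031
E(R_Maddox) = R_f + β × MRP = 1.8490% + 1.7031 × 6.4674% = 12.86%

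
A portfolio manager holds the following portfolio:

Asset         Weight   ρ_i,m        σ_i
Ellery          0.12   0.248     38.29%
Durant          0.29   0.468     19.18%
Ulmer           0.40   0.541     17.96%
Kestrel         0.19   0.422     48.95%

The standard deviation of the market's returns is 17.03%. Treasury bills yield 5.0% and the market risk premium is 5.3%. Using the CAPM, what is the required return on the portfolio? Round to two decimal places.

8.60%

β_Ellery = 0.248 × 38.29% / 17.03% = 0.5576
β_Durant = 0.468 × 19.18% / 17.03% = 0.5271
β_Ulmer = 0.541 × 17.96% / 17.03% = 0.5705
β_Kestrel = 0.422 × 48.95% / 17.03% = 1.2130
β_P = Σ w_i β_i = 0.12×0.5576 + 0.29×0.5271 + 0.40×0.5705 + 0.19×1.2130 = 0.6784
E(R_P) = R_f + β_P × MRP = 5.0% + 0.6784 × 5.3% = 8.60%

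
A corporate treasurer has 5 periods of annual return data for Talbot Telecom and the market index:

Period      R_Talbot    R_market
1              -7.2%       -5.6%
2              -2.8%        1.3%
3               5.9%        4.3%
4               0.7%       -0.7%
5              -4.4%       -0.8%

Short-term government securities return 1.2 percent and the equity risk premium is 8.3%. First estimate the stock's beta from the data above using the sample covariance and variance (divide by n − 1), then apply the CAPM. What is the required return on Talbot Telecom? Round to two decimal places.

11.17%

Mean R_i = (-7.2 − 2.8 + 5.9 + 0.7 − 4.4) / 5 = -1.5600%
Mean R_m = (-5.6 + 1.3 + 4.3 − 0.7 − 0.8) / 5 = -0.3000%
Σ(R_i − R̄_i)(R_m − R̄_m) = 62.7400  ⇒  Cov = 62.7400 / 4 = 15.6850
Σ(R_m − R̄_m)² = 52.2200  ⇒  Var(R_m) = 52.2200 / 4 = 13.0550
β = Cov / Var(R_m) = 15.6850 / 13.0550 = 1.2015
E(R) = R_f + β × MRP = 1.2% + 1.2015 × 8.3% = 11.17%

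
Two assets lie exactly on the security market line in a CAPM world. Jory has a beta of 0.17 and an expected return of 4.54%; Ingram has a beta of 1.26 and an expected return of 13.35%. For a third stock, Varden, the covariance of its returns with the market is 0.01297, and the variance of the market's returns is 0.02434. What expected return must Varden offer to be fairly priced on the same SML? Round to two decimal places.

MRP = (13.35% − 4.54%) / (1.26 − 0.17) = 8.0826%
R_f = 4.54% − 0.17 × 8.0826% = 3.1660%
β_Varden = Cov / Var(R_m) = 0.01297 / 0.02434 = 0.5329
E(R_Varden) = R_f + β × MRP = 3.1660% + 0.5329 × 8.0826% = 7.47%

7.47%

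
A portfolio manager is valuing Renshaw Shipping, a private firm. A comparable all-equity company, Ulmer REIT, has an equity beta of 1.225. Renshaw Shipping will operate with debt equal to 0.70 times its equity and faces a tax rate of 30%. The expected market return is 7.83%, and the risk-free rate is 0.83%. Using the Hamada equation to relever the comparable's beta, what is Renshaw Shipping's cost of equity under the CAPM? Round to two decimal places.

β_L = β_U × [1 + (1 − t)(D/E)] = 1.225 × [1 + (1 − 0.30) × 0.70]
    = 1.225 × [1 + 0.70 × 0.70] = 1.225 × 1.4900 = 1.8253
MRP = 7.83% − 0.83% = 7.00%
E(R) = R_f + β_L × MRP = 0.83% + 1.8253 × 7.00% = 13.61%

13.61%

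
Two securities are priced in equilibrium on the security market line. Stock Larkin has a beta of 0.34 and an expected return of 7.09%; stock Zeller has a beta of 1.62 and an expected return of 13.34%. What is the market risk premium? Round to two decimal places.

4.88%

Both satisfy E(R) = R_f + β·MRP, so the slope of the SML is
MRP = (13.34% − 7.09%) / (1.62 − 0.34) = 6.25% / 1.28 = 4.8828%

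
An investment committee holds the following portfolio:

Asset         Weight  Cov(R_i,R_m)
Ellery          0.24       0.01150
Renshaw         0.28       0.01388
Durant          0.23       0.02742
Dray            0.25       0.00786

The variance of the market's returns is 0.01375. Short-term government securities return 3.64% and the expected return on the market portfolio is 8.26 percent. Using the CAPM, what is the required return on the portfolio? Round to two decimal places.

β_Ellery = 0.01150 / 0.01375 = 0.8364
β_Renshaw = 0.01388 / 0.01375 = 1.0095
β_Durant = 0.02742 / 0.01375 = 1.9942
β_Dray = 0.00786 / 0.01375 = 0.5716
β_P = Σ w_i β_i = 0.24×0.8364 + 0.28×1.0095 + 0.23×1.9942 + 0.25×0.5716 = 1.0850
MRP = 8.26% − 3.64% = 4.62%
E(R_P) = R_f + β_P × MRP = 3.64% + 1.0850 × 4.62% = 8.65%

8.65%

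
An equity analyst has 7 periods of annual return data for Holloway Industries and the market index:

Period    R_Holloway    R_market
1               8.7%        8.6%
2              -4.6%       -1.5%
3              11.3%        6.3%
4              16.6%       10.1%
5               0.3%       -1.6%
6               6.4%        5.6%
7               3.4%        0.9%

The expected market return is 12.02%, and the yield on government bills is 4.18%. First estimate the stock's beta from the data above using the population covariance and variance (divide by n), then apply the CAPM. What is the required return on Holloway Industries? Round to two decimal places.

Mean R_i = (8.7 − 4.6 + 11.3 + 16.6 + 0.3 + 6.4 + 3.4) / 7 = 6.0143%
Mean R_m = (8.6 − 1.5 + 6.3 + 10.1 − 1.6 + 5.6 + 0.9) / 7 = 4.0571%
Σ(R_i − R̄_i)(R_m − R̄_m) = 188.1843  ⇒  Cov = 188.1843 / 7 = 26.8835
Σ(R_m − R̄_m)² = 137.4171  ⇒  Var(R_m) = 137.4171 / 7 = 19.6310
β = Cov / Var(R_m) = 26.8835 / 19.6310 = 1.3694
MRP = 12.02% − 4.18% = 7.84%
E(R) = R_f + β × MRP = 4.18% + 1.3694 × 7.84% = 14.92%

14.92%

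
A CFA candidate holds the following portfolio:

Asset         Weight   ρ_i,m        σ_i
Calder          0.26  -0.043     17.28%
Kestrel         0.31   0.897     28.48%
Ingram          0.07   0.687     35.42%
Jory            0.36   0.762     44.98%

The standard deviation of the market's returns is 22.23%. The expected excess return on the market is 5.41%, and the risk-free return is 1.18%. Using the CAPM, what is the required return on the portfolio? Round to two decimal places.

6.48%

β_Calder = -0.043 × 17.28% / 22.23% = -0.0334
β_Kestrel = 0.897 × 28.48% / 22.23% = 1.1492
β_Ingram = 0.687 × 35.42% / 22.23% = 1.0946
β_Jory = 0.762 × 44.98% / 22.23% = 1.5418
β_P = Σ w_i β_i = 0.26×-0.0334 + 0.31×1.1492 + 0.07×1.0946 + 0.36×1.5418 = 0.9792
E(R_P) = R_f + β_P × MRP = 1.18% + 0.9792 × 5.41% = 6.48%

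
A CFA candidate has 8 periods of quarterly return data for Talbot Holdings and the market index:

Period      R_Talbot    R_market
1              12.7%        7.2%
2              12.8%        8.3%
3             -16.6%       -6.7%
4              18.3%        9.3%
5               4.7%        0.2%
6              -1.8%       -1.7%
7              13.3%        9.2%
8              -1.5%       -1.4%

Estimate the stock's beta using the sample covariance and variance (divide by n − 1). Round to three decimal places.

Mean R_i = (12.7 + 12.8 − 16.6 + 18.3 + 4.7 − 1.8 + 13.3 − 1.5) / 8 = 5.2375%
Mean R_m = (7.2 + 8.3 − 6.7 + 9.3 + 0.2 − 1.7 + 9.2 − 1.4) / 8 = 3.0500%
Σ(R_i − R̄_i)(R_m − R̄_m) = 479.7550  ⇒  Cov = 479.7550 / 7 = 68.5364
Σ(R_m − R̄_m)² = 267.2200  ⇒  Var(R_m) = 267.2200 / 7 = 38.1743
β = Cov / Var(R_m) = 68.5364 / 38.1743 = 1.7954

1.795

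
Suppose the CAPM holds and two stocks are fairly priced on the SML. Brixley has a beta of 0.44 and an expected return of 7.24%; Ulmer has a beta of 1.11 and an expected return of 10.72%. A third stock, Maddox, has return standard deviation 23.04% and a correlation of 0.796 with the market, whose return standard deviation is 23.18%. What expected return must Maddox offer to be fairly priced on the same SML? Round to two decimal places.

MRP = (10.72% − 7.24%) / (1.11 − 0.44) = 5.1940%
R_f = 7.24% − 0.44 × 5.1940% = 4.9546%
β_Maddox = ρ·σ_i/σ_m = 0.796 × 23.04 / 23.18 = 0.7912
E(R_Maddox) = R_f + β × MRP = 4.9546% + 0.7912 × 5.1940% = 9.06%

9.06%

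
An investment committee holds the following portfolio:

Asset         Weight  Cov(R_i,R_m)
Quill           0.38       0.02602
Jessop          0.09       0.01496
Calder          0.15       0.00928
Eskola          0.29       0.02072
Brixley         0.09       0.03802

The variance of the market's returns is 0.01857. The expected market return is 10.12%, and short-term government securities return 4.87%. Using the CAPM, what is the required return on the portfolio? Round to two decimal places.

β_Quill = 0.02602 / 0.01857 = 1.4012
β_Jessop = 0.01496 / 0.01857 = 0.8056
β_Calder = 0.00928 / 0.01857 = 0.4997
β_Eskola = 0.02072 / 0.01857 = 1.1158
β_Brixley = 0.03802 / 0.01857 = 2.0474
β_P = Σ w_i β_i = 0.38×1.4012 + 0.09×0.8056 + 0.15×0.4997 + 0.29×1.1158 + 0.09×2.0474 = 1.1878
MRP = 10.12% − 4.87% = 5.25%
E(R_P) = R_f + β_P × MRP = 4.87% + 1.1878 × 5.25% = 11.11%

11.11%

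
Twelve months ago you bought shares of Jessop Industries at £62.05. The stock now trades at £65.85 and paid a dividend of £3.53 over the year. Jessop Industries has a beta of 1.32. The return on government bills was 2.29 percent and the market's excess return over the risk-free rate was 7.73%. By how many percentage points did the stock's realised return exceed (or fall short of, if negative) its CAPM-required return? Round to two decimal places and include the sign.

Realised HPR = (P1 + D1 − P0) / P0 = (65.85 + 3.53 − 62.05) / 62.05 = 7.33 / 62.05 = 11.8131%
CAPM required = R_f + β·MRP = 2.29% + 1.32 × 7.73% = 12.4936%
α = realised − required = 11.8131% − 12.4936% = -0.68%

-0.68%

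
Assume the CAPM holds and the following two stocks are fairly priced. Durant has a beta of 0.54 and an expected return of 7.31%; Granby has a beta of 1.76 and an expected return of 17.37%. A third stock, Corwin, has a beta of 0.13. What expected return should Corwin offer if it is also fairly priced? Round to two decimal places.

MRP (SML slope) = (17.37% − 7.31%) / (1.76 − 0.54) = 10.06% / 1.22 = 8.2459%
R_f (intercept) = 7.31% − 0.54 × 8.2459% = 2.8572%
E(R_Corwin) = R_f + β × MRP = 2.8572% + 0.13 × 8.2459% = 3.93%

3.93%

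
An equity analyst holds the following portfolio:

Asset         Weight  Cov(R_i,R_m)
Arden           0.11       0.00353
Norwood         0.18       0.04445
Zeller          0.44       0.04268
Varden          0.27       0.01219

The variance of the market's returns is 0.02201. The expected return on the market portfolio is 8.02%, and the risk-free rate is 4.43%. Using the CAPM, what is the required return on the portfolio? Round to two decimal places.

β_Arden = 0.00353 / 0.02201 = 0.1604
β_Norwood = 0.04445 / 0.02201 = 2.0195
β_Zeller = 0.04268 / 0.02201 = 1.9391
β_Varden = 0.01219 / 0.02201 = 0.5538
β_P = Σ w_i β_i = 0.11×0.1604 + 0.18×2.0195 + 0.44×1.9391 + 0.27×0.5538 = 1.3839
MRP = 8.02% − 4.43% = 3.59%
E(R_P) = R_f + β_P × MRP = 4.43% + 1.3839 × 3.59% = 9.40%

9.40%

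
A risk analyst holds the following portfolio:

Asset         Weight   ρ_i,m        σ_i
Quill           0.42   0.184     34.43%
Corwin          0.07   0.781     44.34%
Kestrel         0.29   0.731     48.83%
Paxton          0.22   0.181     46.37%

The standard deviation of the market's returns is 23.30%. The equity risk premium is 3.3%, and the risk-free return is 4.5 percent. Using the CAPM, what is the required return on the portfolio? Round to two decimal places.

6.95%

β_Quill = 0.184 × 34.43% / 23.30% = 0.2719
β_Corwin = 0.781 × 44.34% / 23.30% = 1.4862
β_Kestrel = 0.731 × 48.83% / 23.30% = 1.5320
β_Paxton = 0.181 × 46.37% / 23.30% = 0.3602
β_P = Σ w_i β_i = 0.42×0.2719 + 0.07×1.4862 + 0.29×1.5320 + 0.22×0.3602 = 0.7418
E(R_P) = R_f + β_P × MRP = 4.5% + 0.7418 × 3.3% = 6.95%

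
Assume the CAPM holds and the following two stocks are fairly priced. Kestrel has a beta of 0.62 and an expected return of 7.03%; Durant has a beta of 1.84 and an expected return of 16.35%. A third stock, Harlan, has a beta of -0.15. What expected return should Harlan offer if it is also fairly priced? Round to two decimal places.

MRP (SML slope) = (16.35% − 7.03%) / (1.84 − 0.62) = 9.32% / 1.22 = 7.6393%
R_f (intercept) = 7.03% − 0.62 × 7.6393% = 2.2936%
E(R_Harlan) = R_f + β × MRP = 2.2936% + -0.15 × 7.6393% = 1.15%

1.15%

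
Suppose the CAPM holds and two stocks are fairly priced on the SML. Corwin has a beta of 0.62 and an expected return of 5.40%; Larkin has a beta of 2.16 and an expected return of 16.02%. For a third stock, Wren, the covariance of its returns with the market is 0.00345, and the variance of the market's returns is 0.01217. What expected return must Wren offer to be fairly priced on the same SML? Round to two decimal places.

3.08%

MRP = (16.02% − 5.40%) / (2.16 − 0.62) = 6.8961%
R_f = 5.40% − 0.62 × 6.8961% = 1.1244%
β_Wren = Cov / Var(R_m) = 0.00345 / 0.01217 = 0.2835
E(R_Wren) = R_f + β × MRP = 1.1244% + 0.2835 × 6.8961% = 3.08%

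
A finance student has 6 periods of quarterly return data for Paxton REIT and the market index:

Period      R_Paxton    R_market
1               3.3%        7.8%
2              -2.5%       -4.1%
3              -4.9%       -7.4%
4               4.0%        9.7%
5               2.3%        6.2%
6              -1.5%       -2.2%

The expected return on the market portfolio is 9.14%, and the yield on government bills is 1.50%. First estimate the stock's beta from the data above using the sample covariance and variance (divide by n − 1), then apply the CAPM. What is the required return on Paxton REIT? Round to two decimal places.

Mean R_i = (3.3 − 2.5 − 4.9 + 4.0 + 2.3 − 1.5) / 6 = 0.1167%
Mean R_m = (7.8 − 4.1 − 7.4 + 9.7 + 6.2 − 2.2) / 6 = 1.6667%
Σ(R_i − R̄_i)(R_m − R̄_m) = 127.4433  ⇒  Cov = 127.4433 / 5 = 25.4887
Σ(R_m − R̄_m)² = 253.1133  ⇒  Var(R_m) = 253.1133 / 5 = 50.6227
β = Cov / Var(R_m) = 25.4887 / 50.6227 = 0.5035
MRP = 9.14% − 1.50% = 7.64%
E(R) = R_f + β × MRP = 1.50% + 0.5035 × 7.64% = 5.35%

5.35%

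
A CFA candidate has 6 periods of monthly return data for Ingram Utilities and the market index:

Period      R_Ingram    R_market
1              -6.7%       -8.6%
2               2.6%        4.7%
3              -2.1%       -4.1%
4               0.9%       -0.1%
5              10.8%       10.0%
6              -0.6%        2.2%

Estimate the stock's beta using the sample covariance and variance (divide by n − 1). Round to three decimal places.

Mean R_i = (-6.7 + 2.6 − 2.1 + 0.9 + 10.8 − 0.6) / 6 = 0.8167%
Mean R_m = (-8.6 + 4.7 − 4.1 − 0.1 + 10.0 + 2.2) / 6 = 0.6833%
Σ(R_i − R̄_i)(R_m − R̄_m) = 181.6917  ⇒  Cov = 181.6917 / 5 = 36.3383
Σ(R_m − R̄_m)² = 214.9083  ⇒  Var(R_m) = 214.9083 / 5 = 42.9817
β = Cov / Var(R_m) = 36.3383 / 42.9817 = 0.8454

0.845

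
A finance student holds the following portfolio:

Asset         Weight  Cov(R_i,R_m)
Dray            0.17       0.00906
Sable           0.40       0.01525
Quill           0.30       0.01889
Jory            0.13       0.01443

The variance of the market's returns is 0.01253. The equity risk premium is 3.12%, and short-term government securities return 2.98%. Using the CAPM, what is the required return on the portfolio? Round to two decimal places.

β_Dray = 0.00906 / 0.01253 = 0.7231
β_Sable = 0.01525 / 0.01253 = 1.2171
β_Quill = 0.01889 / 0.01253 = 1.5076
β_Jory = 0.01443 / 0.01253 = 1.1516
β_P = Σ w_i β_i = 0.17×0.7231 + 0.40×1.2171 + 0.30×1.5076 + 0.13×1.1516 = 1.2118
E(R_P) = R_f + β_P × MRP = 2.98% + 1.2118 × 3.12% = 6.76%

6.76%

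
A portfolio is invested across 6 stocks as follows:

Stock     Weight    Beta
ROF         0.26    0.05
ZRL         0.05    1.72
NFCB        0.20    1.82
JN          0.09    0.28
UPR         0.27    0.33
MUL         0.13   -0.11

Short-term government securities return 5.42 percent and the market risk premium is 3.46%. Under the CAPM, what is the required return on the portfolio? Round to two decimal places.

7.37%

β_P = Σ w_i β_i = 0.26×0.05 + 0.05×1.72 + 0.20×1.82 + 0.09×0.28 + 0.27×0.33 + 0.13×-0.11 = 0.5630
E(R_P) = R_f + β_P × MRP = 5.42% + 0.5630 × 3.46% = 7.37%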